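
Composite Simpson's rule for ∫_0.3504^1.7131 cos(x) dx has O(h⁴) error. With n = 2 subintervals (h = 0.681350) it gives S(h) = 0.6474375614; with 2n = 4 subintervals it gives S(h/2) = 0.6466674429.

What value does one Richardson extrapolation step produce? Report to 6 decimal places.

Leading term ∝ h^4; use weight 16 = 2^4.
16*0.6466674429 = 10.3466790864; 10.3466790864 − 0.6474375614 = 9.6992415250
Divide by 2^4 − 1 = 15.
(16*0.6466674429 − 0.6474375614)/(16 − 1) = 0.6466161017

0.646616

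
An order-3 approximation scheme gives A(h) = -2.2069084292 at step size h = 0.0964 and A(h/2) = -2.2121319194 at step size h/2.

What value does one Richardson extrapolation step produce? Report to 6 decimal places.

-2.212878

With r = 3 the leading error scales as h^3, so the weight is 2^3 = 8.
Difference of the inputs: -2.2121319194 − (-2.2069084292) = -0.0052234902
Correction (A(h/2) − A(h))/(8 − 1) = (-0.0052234902)/7 = -0.0007462129
R = A(h/2) + (A(h/2) − A(h))/7 = -2.2121319194 − 0.0007462129 = -2.2128781323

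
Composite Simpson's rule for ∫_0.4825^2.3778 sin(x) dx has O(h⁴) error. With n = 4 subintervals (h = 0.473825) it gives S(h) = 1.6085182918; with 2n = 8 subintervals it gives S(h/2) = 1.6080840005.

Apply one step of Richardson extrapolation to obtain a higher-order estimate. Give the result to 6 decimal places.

With r = 4 the leading error scales as h^4, so the weight is 2^4 = 16.
16×1.6080840005 − 1.6085182918 = 24.1208257162
Denominator 16 − 1 = 15.
R = 24.1208257162/15 = 1.6080550477
Correction |R − A(h/2)| = 2.895e-05; gap |A(h/2) − A(h)| = 4.343e-04.

1.608055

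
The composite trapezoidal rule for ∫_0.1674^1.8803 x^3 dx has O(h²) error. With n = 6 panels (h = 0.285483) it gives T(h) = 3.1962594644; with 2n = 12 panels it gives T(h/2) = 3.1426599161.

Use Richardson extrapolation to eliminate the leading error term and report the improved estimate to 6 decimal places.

With r = 2 the leading error scales as h^2, so the weight is 2^2 = 4.
4 × 3.1426599161 = 12.5706396644; 12.5706396644 − 3.1962594644 = 9.3743802000
(4 × 3.1426599161 − 3.1962594644)/(4 − 1) = 3.1247934000
Shift from A(h/2): −0.0178665161.

3.124793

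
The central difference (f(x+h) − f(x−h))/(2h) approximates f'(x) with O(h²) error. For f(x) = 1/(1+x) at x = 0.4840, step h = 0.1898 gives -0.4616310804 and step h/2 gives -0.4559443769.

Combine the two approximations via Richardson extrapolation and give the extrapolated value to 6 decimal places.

-0.454049

Error is O(h^2); halving h shrinks it by 2^2 = 4.
A(h/2) − A(h) = -0.4559443769 − (-0.4616310804) = 0.0056867035
Divide by 2^2 − 1 = 3: 0.0056867035/3 = 0.0018955678
R = -0.4559443769 + 0.0018955678 = -0.4540488091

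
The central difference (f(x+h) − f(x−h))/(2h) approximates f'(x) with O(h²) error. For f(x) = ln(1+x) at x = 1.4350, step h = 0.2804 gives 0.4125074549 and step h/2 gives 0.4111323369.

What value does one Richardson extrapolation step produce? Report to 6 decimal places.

0.410674

With r = 2 the leading error scales as h^2, so the weight is 2^2 = 4.
4 × 0.4111323369 − 0.4125074549 = 1.2320218927
Divide by 2^2 − 1 = 3.
(4 × 0.4111323369 − 0.4125074549)/(4 − 1) = 0.4106739642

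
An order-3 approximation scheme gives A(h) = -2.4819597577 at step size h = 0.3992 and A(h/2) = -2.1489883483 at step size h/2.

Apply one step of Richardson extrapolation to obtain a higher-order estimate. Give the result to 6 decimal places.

Leading term ∝ h^3; use weight 8 = 2^3.
Numerator 8·A(h/2) − A(h) = 8·(-2.1489883483) − (-2.4819597577) = -14.7099470287
R = (-14.7099470287)/7 = -2.1014210041

-2.101421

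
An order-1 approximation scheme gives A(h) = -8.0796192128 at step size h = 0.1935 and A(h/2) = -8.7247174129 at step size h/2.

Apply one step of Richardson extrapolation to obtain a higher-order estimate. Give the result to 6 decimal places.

With r = 1 the leading error scales as h^1, so the weight is 2^1 = 2.
2^1×A(h/2) = -17.4494348258; minus A(h) gives -9.3698156130.
Denominator 2 − 1 = 1.
(-9.3698156130) ÷ 1 = -9.3698156130

-9.369816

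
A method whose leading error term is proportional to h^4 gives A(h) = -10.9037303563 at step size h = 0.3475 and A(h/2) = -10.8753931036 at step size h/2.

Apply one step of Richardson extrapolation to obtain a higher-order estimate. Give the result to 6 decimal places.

-10.873504

r = 4: numerator weight 16, denominator 15.
Top: 16(-10.8753931036) − (-10.9037303563) = -163.1025593013
R = (-163.1025593013)/15 = -10.8735039534
Shift from A(h/2): +0.0018891502.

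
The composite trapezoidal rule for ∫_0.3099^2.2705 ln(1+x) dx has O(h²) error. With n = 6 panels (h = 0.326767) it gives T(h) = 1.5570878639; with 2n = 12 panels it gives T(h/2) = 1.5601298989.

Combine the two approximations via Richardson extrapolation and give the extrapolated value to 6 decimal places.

1.561144

r = 2, so 2^r = 4.
Difference of the inputs: 1.5601298989 − 1.5570878639 = 0.0030420350
Correction (A(h/2) − A(h))/(4 − 1) = 0.0030420350/3 = 0.0010140117
R = A(h/2) + (A(h/2) − A(h))/3 = 1.5601298989 + 0.0010140117 = 1.5611439106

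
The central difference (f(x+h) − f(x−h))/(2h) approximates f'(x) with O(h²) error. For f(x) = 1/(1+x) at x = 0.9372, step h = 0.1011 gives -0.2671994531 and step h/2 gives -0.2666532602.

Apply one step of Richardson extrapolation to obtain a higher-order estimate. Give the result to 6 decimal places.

Order 2 gives 2^r = 4 and 2^r − 1 = 3.
Top: 4(-0.2666532602) − (-0.2671994531) = -0.7994135877
Extrapolated: (-0.7994135877) / 3 = -0.2664711959
Correction |R − A(h/2)| = 1.821e-04; gap |A(h/2) − A(h)| = 5.462e-04.

-0.266471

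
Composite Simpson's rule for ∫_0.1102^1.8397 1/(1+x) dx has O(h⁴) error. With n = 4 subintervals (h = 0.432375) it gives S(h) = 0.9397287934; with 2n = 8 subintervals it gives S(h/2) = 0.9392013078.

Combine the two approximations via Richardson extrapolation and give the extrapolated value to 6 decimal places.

The method has order 4: 2^4 = 16.
16×0.9392013078 = 15.0272209248; 15.0272209248 − 0.9397287934 = 14.0874921314
R = 14.0874921314/15 = 0.9391661421
Shift from A(h/2): −0.0000351657.

0.939166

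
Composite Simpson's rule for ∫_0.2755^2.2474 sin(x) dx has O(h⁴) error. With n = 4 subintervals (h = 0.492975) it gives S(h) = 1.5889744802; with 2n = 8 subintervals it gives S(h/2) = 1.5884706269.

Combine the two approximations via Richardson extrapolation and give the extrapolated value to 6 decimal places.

With r = 4 the leading error scales as h^4, so the weight is 2^4 = 16.
Difference of the inputs: 1.5884706269 − 1.5889744802 = -0.0005038533
Divide by 2^4 − 1 = 15: (-0.0005038533)/15 = -0.0000335902
R = 1.5884706269 − 0.0000335902 = 1.5884370367
Gap between inputs: 5.039e-04; correction applied: −0.0000335902.

1.588437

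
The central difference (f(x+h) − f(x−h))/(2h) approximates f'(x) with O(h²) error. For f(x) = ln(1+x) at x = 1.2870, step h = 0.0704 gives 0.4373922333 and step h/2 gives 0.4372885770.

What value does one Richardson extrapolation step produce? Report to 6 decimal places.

Error is O(h^2); halving h shrinks it by 2^2 = 4.
4*0.4372885770 = 1.7491543080; 1.7491543080 − 0.4373922333 = 1.3117620747
Divide by 2^2 − 1 = 3.
So the Richardson estimate is 0.4372540249.

0.437254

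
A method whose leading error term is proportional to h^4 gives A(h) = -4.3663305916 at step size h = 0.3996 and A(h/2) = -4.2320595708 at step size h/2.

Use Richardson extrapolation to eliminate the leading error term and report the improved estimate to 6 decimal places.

-4.223108

r = 4, so 2^r = 16.
2^4 × A(h/2) = -67.7129531328; minus A(h) gives -63.3466225412.
(16 × (-4.2320595708) − (-4.3663305916))/(16 − 1) = -4.2231081694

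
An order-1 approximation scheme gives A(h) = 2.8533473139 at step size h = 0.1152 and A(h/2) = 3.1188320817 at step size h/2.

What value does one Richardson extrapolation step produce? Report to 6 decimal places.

3.384317

Error is O(h^1); halving h shrinks it by 2^1 = 2.
Numerator 2 × A(h/2) − A(h) = 2 × 3.1188320817 − 2.8533473139 = 3.3843168495
Denominator 2 − 1 = 1.
Result: 3.3843168495
Shift from A(h/2): +0.2654847678.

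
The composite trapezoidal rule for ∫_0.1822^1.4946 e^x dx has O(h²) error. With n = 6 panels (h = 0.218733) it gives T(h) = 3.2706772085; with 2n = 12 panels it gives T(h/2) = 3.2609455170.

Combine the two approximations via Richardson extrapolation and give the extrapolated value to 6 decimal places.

3.257702

The method has order 2: 2^2 = 4.
Difference of the inputs: 3.2609455170 − 3.2706772085 = -0.0097316915
Divide by 2^2 − 1 = 3: (-0.0097316915)/3 = -0.0032438972
R = 3.2609455170 − 0.0032438972 = 3.2577016198
Correction |R − A(h/2)| = 3.244e-03; gap |A(h/2) − A(h)| = 9.732e-03.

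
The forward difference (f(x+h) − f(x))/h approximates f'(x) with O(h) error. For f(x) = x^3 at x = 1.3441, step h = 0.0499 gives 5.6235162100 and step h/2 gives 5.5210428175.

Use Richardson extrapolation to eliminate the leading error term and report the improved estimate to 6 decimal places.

5.418569

Error is O(h^1); halving h shrinks it by 2^1 = 2.
2×5.5210428175 − 5.6235162100 = 5.4185694250
Denominator 2 − 1 = 1.
5.4185694250 ÷ 1 = 5.4185694250
Correction |R − A(h/2)| = 1.025e-01; gap |A(h/2) − A(h)| = 1.025e-01.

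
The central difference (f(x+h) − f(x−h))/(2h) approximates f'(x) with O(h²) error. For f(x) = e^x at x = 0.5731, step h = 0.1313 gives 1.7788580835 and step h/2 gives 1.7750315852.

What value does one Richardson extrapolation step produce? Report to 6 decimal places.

1.773756

Method order is 2; weight 2^2 = 4.
Difference of the inputs: 1.7750315852 − 1.7788580835 = -0.0038264983
Divide by 2^2 − 1 = 3: (-0.0038264983)/3 = -0.0012754994
R = A(h/2) + (A(h/2) − A(h))/3 = 1.7750315852 − 0.0012754994 = 1.7737560858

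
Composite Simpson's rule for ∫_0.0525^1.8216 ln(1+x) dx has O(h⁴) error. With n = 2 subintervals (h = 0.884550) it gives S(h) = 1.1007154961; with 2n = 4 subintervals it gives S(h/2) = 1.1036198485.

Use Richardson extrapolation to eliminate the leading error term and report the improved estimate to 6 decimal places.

Method order is 4; weight 2^4 = 16.
16×1.1036198485 = 17.6579175760; 17.6579175760 − 1.1007154961 = 16.5572020799
R = 16.5572020799/15 = 1.1038134720
Correction |R − A(h/2)| = 1.936e-04; gap |A(h/2) − A(h)| = 2.904e-03.

1.103813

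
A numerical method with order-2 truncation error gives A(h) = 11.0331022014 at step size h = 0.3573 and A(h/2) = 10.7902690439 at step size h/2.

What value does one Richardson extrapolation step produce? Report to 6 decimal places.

With r = 2 the leading error scales as h^2, so the weight is 2^2 = 4.
Weighted: 43.1610761756 − 11.0331022014 = 32.1279739742
R = 32.1279739742/3 = 10.7093246581

10.709325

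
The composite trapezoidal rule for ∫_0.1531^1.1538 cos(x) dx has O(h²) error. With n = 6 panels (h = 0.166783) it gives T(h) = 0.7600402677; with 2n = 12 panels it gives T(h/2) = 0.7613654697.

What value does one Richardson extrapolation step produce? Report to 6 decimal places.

r = 2, so 2^r = 4.
2^2×A(h/2) = 3.0454618788; minus A(h) gives 2.2854216111.
Denominator 4 − 1 = 3.
R = 2.2854216111/3 = 0.7618072037

0.761807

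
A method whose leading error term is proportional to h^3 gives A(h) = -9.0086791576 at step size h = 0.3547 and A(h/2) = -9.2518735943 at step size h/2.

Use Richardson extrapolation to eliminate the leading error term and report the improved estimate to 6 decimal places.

-9.286616

r = 3, so 2^r = 8.
8 × (-9.2518735943) = -74.0149887544; subtract (-9.0086791576) → -65.0063095968
Extrapolated: (-65.0063095968) / 7 = -9.2866156567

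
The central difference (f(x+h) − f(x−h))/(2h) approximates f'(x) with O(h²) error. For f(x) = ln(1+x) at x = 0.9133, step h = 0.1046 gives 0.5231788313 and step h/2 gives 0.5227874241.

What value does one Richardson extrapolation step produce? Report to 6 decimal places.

0.522657

With r = 2 the leading error scales as h^2, so the weight is 2^2 = 4.
2^2×A(h/2) = 2.0911496964; minus A(h) gives 1.5679708651.
1.5679708651 ÷ 3 = 0.5226569550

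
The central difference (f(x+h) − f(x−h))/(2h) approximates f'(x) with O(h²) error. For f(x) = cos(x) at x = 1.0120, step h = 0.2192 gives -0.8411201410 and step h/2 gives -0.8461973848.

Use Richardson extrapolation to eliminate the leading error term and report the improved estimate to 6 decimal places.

-0.847890

Leading term ∝ h^2; use weight 4 = 2^2.
Difference of the inputs: -0.8461973848 − (-0.8411201410) = -0.0050772438
Divide by 2^2 − 1 = 3: (-0.0050772438)/3 = -0.0016924146
R = A(h/2) + (A(h/2) − A(h))/3 = -0.8461973848 − 0.0016924146 = -0.8478897994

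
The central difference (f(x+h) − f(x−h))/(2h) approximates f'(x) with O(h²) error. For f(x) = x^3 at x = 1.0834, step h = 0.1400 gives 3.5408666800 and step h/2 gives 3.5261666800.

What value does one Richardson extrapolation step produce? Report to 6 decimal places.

With r = 2 the leading error scales as h^2, so the weight is 2^2 = 4.
4 × 3.5261666800 = 14.1046667200; subtract 3.5408666800 → 10.5638000400
Denominator 4 − 1 = 3.
Result: 3.5212666800

3.521267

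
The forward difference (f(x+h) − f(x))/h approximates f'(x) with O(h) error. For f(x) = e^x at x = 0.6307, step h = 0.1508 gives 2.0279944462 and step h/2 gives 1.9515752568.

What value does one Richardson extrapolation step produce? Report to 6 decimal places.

1.875156

r = 1: numerator weight 2, denominator 1.
Top: 2(1.9515752568) − (2.0279944462) = 1.8751560674
Denominator 2 − 1 = 1.
1.8751560674 ÷ 1 = 1.8751560674
Correction |R − A(h/2)| = 7.642e-02; gap |A(h/2) − A(h)| = 7.642e-02.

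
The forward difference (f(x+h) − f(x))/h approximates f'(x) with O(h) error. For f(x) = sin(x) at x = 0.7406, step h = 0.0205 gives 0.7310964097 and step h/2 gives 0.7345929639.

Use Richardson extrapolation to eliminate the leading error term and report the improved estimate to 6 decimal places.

r = 1, so 2^r = 2.
2^1×A(h/2) = 1.4691859278; minus A(h) gives 0.7380895181.
0.7380895181 ÷ 1 = 0.7380895181
Shift from A(h/2): +0.0034965542.

0.738090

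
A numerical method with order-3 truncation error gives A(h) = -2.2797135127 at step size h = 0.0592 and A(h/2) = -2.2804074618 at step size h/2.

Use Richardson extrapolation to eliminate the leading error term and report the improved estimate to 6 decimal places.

-2.280507

Order 3 gives 2^r = 8 and 2^r − 1 = 7.
8 × (-2.2804074618) = -18.2432596944; subtract (-2.2797135127) → -15.9635461817
R = (-15.9635461817)/7 = -2.2805065974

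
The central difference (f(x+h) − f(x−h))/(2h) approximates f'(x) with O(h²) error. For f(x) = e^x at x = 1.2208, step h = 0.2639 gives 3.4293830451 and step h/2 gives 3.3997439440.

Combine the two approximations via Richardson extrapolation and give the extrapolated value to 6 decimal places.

r = 2: numerator weight 4, denominator 3.
4 × 3.3997439440 = 13.5989757760; 13.5989757760 − 3.4293830451 = 10.1695927309
(4 × 3.3997439440 − 3.4293830451)/(4 − 1) = 3.3898642436

3.389864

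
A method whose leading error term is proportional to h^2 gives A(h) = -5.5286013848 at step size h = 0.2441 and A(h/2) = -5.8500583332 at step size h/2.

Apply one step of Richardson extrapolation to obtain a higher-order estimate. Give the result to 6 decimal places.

r = 2, so 2^r = 4.
4 × (-5.8500583332) = -23.4002333328; (-23.4002333328) − (-5.5286013848) = -17.8716319480
Denominator 4 − 1 = 3.
R = (-17.8716319480)/3 = -5.9572106493

-5.957211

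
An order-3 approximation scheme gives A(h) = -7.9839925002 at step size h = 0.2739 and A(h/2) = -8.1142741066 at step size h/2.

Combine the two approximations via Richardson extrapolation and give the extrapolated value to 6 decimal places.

-8.132886

r = 3, so 2^r = 8.
Numerator 8 × A(h/2) − A(h) = 8 × (-8.1142741066) − (-7.9839925002) = -56.9302003526
Denominator 8 − 1 = 7.
So the Richardson estimate is -8.1328857647.
Shift from A(h/2): −0.0186116581.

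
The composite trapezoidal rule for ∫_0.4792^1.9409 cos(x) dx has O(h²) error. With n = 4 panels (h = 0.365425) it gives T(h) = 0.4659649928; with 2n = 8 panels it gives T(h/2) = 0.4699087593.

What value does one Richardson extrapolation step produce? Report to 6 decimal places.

0.471223

The method has order 2: 2^2 = 4.
Top: 4(0.4699087593) − (0.4659649928) = 1.4136700444
(4*0.4699087593 − 0.4659649928)/(4 − 1) = 0.4712233481
Gap between inputs: 3.944e-03; correction applied: +0.0013145888.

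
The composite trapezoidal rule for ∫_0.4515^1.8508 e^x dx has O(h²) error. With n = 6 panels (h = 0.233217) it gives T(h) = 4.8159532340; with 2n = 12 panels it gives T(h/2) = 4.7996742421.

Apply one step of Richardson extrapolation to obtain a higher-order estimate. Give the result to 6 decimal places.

4.794248

r = 2, so 2^r = 4.
Top: 4(4.7996742421) − (4.8159532340) = 14.3827437344
Divide by 2^2 − 1 = 3.
So the Richardson estimate is 4.7942479115.
Shift from A(h/2): −0.0054263306.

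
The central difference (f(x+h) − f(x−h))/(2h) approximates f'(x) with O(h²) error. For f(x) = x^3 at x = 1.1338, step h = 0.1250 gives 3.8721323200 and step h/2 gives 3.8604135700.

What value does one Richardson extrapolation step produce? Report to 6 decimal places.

3.856507

The method has order 2: 2^2 = 4.
Weighted: 15.4416542800 − 3.8721323200 = 11.5695219600
R = 11.5695219600/3 = 3.8565073200
Gap between inputs: 1.172e-02; correction applied: −0.0039062500.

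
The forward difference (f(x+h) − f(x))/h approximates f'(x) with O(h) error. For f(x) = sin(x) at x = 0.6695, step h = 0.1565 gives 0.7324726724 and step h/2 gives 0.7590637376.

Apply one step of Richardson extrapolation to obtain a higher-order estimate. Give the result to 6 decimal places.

Method order is 1; weight 2^1 = 2.
2×0.7590637376 = 1.5181274752; 1.5181274752 − 0.7324726724 = 0.7856548028
Denominator 2 − 1 = 1.
(2×0.7590637376 − 0.7324726724)/(2 − 1) = 0.7856548028
Gap between inputs: 2.659e-02; correction applied: +0.0265910652.

0.785655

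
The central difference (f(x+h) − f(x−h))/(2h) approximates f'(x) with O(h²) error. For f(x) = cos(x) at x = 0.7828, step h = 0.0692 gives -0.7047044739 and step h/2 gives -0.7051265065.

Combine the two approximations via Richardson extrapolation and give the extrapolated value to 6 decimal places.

-0.705267

Method order is 2; weight 2^2 = 4.
Weighted: (-2.8205060260) − (-0.7047044739) = -2.1158015521
Divide by 2^2 − 1 = 3.
R = (-2.1158015521)/3 = -0.7052671840
Shift from A(h/2): −0.0001406775.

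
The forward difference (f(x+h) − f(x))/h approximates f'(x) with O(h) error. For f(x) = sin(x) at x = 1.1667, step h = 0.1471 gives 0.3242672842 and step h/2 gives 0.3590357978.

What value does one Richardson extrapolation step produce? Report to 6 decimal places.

0.393804

r = 1: numerator weight 2, denominator 1.
2·0.3590357978 = 0.7180715956; subtract 0.3242672842 → 0.3938043114
Divide by 2^1 − 1 = 1.
Result: 0.3938043114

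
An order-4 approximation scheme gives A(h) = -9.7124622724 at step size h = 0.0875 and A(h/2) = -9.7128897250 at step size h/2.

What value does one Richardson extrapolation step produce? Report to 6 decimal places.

Method order is 4; weight 2^4 = 16.
16·(-9.7128897250) − (-9.7124622724) = -145.6937733276
Divide by 2^4 − 1 = 15.
(16·(-9.7128897250) − (-9.7124622724))/(16 − 1) = -9.7129182218
Gap between inputs: 4.275e-04; correction applied: −0.0000284968.

-9.712918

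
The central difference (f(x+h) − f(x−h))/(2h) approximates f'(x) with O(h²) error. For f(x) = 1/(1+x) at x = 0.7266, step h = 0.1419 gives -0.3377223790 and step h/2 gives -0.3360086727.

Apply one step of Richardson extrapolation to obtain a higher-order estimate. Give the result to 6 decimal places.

-0.335437

With r = 2 the leading error scales as h^2, so the weight is 2^2 = 4.
4*(-0.3360086727) = -1.3440346908; (-1.3440346908) − (-0.3377223790) = -1.0063123118
Denominator 4 − 1 = 3.
(-1.0063123118) ÷ 3 = -0.3354374373
Gap between inputs: 1.714e-03; correction applied: +0.0005712354.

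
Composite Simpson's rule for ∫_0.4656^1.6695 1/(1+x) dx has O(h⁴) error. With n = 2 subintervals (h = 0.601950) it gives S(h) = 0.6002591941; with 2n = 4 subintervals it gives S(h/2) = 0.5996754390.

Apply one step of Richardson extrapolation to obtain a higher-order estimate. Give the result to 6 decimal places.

0.599637

Order 4 gives 2^r = 16 and 2^r − 1 = 15.
16·0.5996754390 = 9.5948070240; 9.5948070240 − 0.6002591941 = 8.9945478299
Denominator 16 − 1 = 15.
Result: 0.5996365220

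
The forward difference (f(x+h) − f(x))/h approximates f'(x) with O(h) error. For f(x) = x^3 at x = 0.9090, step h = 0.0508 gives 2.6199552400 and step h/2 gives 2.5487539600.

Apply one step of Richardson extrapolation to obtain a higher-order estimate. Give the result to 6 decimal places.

Method order is 1; weight 2^1 = 2.
2^1×A(h/2) = 5.0975079200; minus A(h) gives 2.4775526800.
Denominator 2 − 1 = 1.
So the Richardson estimate is 2.4775526800.

2.477553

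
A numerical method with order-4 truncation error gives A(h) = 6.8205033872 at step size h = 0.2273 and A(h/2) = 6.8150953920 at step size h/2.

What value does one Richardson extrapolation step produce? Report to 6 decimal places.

6.814735

Leading term ∝ h^4; use weight 16 = 2^4.
16×6.8150953920 = 109.0415262720; subtract 6.8205033872 → 102.2210228848
102.2210228848 ÷ 15 = 6.8147348590
Correction |R − A(h/2)| = 3.605e-04; gap |A(h/2) − A(h)| = 5.408e-03.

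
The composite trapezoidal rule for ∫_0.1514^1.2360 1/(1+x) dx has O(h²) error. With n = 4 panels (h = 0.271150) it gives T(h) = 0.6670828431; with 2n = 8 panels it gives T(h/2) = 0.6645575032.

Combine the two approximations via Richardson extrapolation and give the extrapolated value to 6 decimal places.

0.663716

r = 2: numerator weight 4, denominator 3.
4×0.6645575032 − 0.6670828431 = 1.9911471697
1.9911471697 ÷ 3 = 0.6637157232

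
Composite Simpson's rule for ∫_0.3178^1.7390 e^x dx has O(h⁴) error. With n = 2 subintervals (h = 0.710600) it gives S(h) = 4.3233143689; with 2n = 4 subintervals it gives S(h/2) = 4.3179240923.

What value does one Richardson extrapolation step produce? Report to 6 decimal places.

Method order is 4; weight 2^4 = 16.
Numerator 16*A(h/2) − A(h) = 16*4.3179240923 − 4.3233143689 = 64.7634711079
64.7634711079 ÷ 15 = 4.3175647405
Shift from A(h/2): −0.0003593518.

4.317565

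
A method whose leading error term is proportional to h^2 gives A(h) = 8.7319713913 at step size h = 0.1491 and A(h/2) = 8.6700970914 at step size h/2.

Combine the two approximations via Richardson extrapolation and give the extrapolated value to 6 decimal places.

With r = 2 the leading error scales as h^2, so the weight is 2^2 = 4.
Weighted: 34.6803883656 − 8.7319713913 = 25.9484169743
Denominator 4 − 1 = 3.
Result: 8.6494723248

8.649472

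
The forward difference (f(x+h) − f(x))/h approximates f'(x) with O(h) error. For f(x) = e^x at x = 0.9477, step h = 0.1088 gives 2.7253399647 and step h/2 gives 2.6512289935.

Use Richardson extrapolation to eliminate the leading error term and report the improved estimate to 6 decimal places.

2.577118

Method order is 1; weight 2^1 = 2.
Weighted: 5.3024579870 − 2.7253399647 = 2.5771180223
Denominator 2 − 1 = 1.
Extrapolated: 2.5771180223 / 1 = 2.5771180223
Gap between inputs: 7.411e-02; correction applied: −0.0741109712.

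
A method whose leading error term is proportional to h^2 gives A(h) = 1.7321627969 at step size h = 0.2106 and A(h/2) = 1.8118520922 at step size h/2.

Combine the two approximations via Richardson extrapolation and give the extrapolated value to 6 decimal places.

Leading term ∝ h^2; use weight 4 = 2^2.
4 × 1.8118520922 − 1.7321627969 = 5.5152455719
Denominator 4 − 1 = 3.
(4 × 1.8118520922 − 1.7321627969)/(4 − 1) = 1.8384151906

1.838415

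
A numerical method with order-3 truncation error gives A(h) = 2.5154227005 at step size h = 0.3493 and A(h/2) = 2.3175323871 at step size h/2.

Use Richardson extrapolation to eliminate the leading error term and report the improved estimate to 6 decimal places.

With r = 3 the leading error scales as h^3, so the weight is 2^3 = 8.
8 × 2.3175323871 = 18.5402590968; 18.5402590968 − 2.5154227005 = 16.0248363963
Divide by 2^3 − 1 = 7.
Result: 2.2892623423
Gap between inputs: 1.979e-01; correction applied: −0.0282700448.

2.289262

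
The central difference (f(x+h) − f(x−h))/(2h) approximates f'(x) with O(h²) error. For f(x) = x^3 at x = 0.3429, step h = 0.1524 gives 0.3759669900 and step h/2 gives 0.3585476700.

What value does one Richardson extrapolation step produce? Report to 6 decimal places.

0.352741

Order 2 gives 2^r = 4 and 2^r − 1 = 3.
4 × 0.3585476700 = 1.4341906800; 1.4341906800 − 0.3759669900 = 1.0582236900
Denominator 4 − 1 = 3.
Extrapolated: 1.0582236900 / 3 = 0.3527412300
Shift from A(h/2): −0.0058064400.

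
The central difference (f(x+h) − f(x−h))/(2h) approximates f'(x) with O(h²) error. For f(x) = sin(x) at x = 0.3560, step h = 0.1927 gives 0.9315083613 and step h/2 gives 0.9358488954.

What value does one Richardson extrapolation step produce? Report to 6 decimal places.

With r = 2 the leading error scales as h^2, so the weight is 2^2 = 4.
4·0.9358488954 − 0.9315083613 = 2.8118872203
R = 2.8118872203/3 = 0.9372957401

0.937296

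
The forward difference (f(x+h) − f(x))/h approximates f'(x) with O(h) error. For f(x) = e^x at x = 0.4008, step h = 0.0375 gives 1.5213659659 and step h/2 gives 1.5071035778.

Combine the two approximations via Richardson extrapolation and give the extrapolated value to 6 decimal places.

Order 1 gives 2^r = 2 and 2^r − 1 = 1.
2×1.5071035778 − 1.5213659659 = 1.4928411897
1.4928411897 ÷ 1 = 1.4928411897

1.492841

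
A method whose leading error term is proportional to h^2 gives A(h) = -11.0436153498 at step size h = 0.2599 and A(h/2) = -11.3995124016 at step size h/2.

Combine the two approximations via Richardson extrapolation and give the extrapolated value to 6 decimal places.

-11.518145

The method has order 2: 2^2 = 4.
4×(-11.3995124016) = -45.5980496064; (-45.5980496064) − (-11.0436153498) = -34.5544342566
Divide by 2^2 − 1 = 3.
Extrapolated: (-34.5544342566) / 3 = -11.5181447522
Correction |R − A(h/2)| = 1.186e-01; gap |A(h/2) − A(h)| = 3.559e-01.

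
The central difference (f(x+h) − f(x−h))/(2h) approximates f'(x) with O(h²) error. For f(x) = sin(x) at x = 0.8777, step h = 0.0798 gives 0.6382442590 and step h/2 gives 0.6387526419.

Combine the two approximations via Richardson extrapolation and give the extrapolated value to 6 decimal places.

0.638922

The method has order 2: 2^2 = 4.
4*0.6387526419 = 2.5550105676; 2.5550105676 − 0.6382442590 = 1.9167663086
Divide by 2^2 − 1 = 3.
So the Richardson estimate is 0.6389221029.
Gap between inputs: 5.084e-04; correction applied: +0.0001694610.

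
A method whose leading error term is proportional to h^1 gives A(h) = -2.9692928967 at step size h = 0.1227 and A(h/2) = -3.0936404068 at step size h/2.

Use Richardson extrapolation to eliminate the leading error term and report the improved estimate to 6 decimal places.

r = 1, so 2^r = 2.
2*(-3.0936404068) − (-2.9692928967) = -3.2179879169
(-3.2179879169) ÷ 1 = -3.2179879169
Shift from A(h/2): −0.1243475101.

-3.217988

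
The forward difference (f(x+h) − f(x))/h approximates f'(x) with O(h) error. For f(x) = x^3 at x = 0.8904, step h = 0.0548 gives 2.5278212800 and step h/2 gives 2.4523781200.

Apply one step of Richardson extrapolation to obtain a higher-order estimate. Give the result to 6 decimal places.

2.376935

Method order is 1; weight 2^1 = 2.
2 × 2.4523781200 = 4.9047562400; 4.9047562400 − 2.5278212800 = 2.3769349600
Divide by 2^1 − 1 = 1.
Extrapolated: 2.3769349600 / 1 = 2.3769349600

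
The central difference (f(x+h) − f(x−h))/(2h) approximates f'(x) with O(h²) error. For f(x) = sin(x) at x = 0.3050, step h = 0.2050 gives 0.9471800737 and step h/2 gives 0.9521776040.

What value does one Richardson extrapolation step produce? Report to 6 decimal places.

Error is O(h^2); halving h shrinks it by 2^2 = 4.
Weighted: 3.8087104160 − 0.9471800737 = 2.8615303423
2.8615303423 ÷ 3 = 0.9538434474

0.953843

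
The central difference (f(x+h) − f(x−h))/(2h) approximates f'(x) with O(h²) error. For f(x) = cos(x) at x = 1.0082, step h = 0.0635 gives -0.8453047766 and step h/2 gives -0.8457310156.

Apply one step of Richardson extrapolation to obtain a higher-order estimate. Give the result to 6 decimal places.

Method order is 2; weight 2^2 = 4.
4 × (-0.8457310156) − (-0.8453047766) = -2.5376192858
Denominator 4 − 1 = 3.
R = (-2.5376192858)/3 = -0.8458730953

-0.845873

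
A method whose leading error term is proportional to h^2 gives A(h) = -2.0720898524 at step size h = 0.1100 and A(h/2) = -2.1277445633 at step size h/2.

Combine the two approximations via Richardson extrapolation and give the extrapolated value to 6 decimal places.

-2.146296

With r = 2 the leading error scales as h^2, so the weight is 2^2 = 4.
A(h/2) − A(h) = -2.1277445633 − (-2.0720898524) = -0.0556547109
Divide by 2^2 − 1 = 3: (-0.0556547109)/3 = -0.0185515703
R = A(h/2) + (A(h/2) − A(h))/3 = -2.1277445633 − 0.0185515703 = -2.1462961336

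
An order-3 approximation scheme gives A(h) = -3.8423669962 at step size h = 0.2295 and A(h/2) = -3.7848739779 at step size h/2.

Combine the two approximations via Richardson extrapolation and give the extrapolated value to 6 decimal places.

-3.776661

Method order is 3; weight 2^3 = 8.
Numerator 8×A(h/2) − A(h) = 8×(-3.7848739779) − (-3.8423669962) = -26.4366248270
Divide by 2^3 − 1 = 7.
Extrapolated: (-26.4366248270) / 7 = -3.7766606896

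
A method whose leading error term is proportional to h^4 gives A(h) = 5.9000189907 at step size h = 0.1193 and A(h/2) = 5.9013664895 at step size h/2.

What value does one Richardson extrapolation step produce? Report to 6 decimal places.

5.901456

Method order is 4; weight 2^4 = 16.
A(h/2) − A(h) = 5.9013664895 − 5.9000189907 = 0.0013474988
Divide by 2^4 − 1 = 15: 0.0013474988/15 = 0.0000898333
R = A(h/2) + (A(h/2) − A(h))/15 = 5.9013664895 + 0.0000898333 = 5.9014563228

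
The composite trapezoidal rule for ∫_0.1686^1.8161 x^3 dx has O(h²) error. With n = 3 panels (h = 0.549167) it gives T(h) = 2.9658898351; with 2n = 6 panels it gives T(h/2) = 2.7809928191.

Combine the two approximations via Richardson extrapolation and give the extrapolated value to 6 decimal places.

2.719360

Error is O(h^2); halving h shrinks it by 2^2 = 4.
4 × 2.7809928191 − 2.9658898351 = 8.1580814413
(4 × 2.7809928191 − 2.9658898351)/(4 − 1) = 2.7193604804
Correction |R − A(h/2)| = 6.163e-02; gap |A(h/2) − A(h)| = 1.849e-01.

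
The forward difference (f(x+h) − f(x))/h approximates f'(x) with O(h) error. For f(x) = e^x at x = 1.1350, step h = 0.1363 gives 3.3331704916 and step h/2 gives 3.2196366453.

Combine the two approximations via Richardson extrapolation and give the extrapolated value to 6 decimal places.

Leading term ∝ h^1; use weight 2 = 2^1.
Weighted: 6.4392732906 − 3.3331704916 = 3.1061027990
Denominator 2 − 1 = 1.
So the Richardson estimate is 3.1061027990.

3.106103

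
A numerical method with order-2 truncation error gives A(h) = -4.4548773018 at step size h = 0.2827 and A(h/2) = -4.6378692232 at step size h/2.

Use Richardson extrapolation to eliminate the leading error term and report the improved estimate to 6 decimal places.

-4.698867

Order 2 gives 2^r = 4 and 2^r − 1 = 3.
Weighted: (-18.5514768928) − (-4.4548773018) = -14.0965995910
R = (-14.0965995910)/3 = -4.6988665303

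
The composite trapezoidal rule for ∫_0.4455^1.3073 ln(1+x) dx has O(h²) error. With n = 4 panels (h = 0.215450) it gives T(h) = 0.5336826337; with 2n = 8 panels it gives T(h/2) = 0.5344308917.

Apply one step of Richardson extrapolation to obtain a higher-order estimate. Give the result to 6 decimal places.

r = 2: numerator weight 4, denominator 3.
Weighted: 2.1377235668 − 0.5336826337 = 1.6040409331
Divide by 2^2 − 1 = 3.
R = 1.6040409331/3 = 0.5346803110

0.534680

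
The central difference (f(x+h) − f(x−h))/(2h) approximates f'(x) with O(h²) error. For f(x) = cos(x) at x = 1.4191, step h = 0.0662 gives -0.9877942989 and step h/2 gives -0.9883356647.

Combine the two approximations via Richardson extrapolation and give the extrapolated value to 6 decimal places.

-0.988516

Error is O(h^2); halving h shrinks it by 2^2 = 4.
A(h/2) − A(h) = -0.9883356647 − (-0.9877942989) = -0.0005413658
Correction (A(h/2) − A(h))/(4 − 1) = (-0.0005413658)/3 = -0.0001804553
R = A(h/2) + (A(h/2) − A(h))/3 = -0.9883356647 − 0.0001804553 = -0.9885161200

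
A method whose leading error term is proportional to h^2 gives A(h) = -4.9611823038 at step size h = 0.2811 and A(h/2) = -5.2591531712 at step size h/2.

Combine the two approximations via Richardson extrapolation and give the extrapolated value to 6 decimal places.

-5.358477

Order 2 gives 2^r = 4 and 2^r − 1 = 3.
4*(-5.2591531712) = -21.0366126848; (-21.0366126848) − (-4.9611823038) = -16.0754303810
Extrapolated: (-16.0754303810) / 3 = -5.3584767937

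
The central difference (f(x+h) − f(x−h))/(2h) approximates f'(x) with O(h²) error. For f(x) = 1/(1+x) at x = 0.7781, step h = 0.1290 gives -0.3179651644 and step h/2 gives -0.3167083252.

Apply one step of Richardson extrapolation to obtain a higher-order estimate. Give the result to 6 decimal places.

-0.316289

Method order is 2; weight 2^2 = 4.
4·(-0.3167083252) = -1.2668333008; (-1.2668333008) − (-0.3179651644) = -0.9488681364
Divide by 2^2 − 1 = 3.
So the Richardson estimate is -0.3162893788.
Shift from A(h/2): +0.0004189464.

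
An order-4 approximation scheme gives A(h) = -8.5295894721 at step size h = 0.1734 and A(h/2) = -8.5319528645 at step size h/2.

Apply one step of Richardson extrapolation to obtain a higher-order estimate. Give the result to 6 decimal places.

With r = 4 the leading error scales as h^4, so the weight is 2^4 = 16.
Top: 16(-8.5319528645) − (-8.5295894721) = -127.9816563599
Divide by 2^4 − 1 = 15.
R = (-127.9816563599)/15 = -8.5321104240
Gap between inputs: 2.363e-03; correction applied: −0.0001575595.

-8.532110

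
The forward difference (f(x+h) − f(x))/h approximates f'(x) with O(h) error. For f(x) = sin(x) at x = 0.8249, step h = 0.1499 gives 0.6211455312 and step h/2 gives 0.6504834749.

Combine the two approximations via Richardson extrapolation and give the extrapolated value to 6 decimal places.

With r = 1 the leading error scales as h^1, so the weight is 2^1 = 2.
Difference of the inputs: 0.6504834749 − 0.6211455312 = 0.0293379437
Correction (A(h/2) − A(h))/(2 − 1) = 0.0293379437/1 = 0.0293379437
R = 0.6504834749 + 0.0293379437 = 0.6798214186
Shift from A(h/2): +0.0293379437.

0.679821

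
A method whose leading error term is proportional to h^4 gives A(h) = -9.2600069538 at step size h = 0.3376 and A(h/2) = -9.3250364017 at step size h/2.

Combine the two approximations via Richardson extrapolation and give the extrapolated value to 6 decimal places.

r = 4: numerator weight 16, denominator 15.
Numerator 16×A(h/2) − A(h) = 16×(-9.3250364017) − (-9.2600069538) = -139.9405754734
(16×(-9.3250364017) − (-9.2600069538))/(16 − 1) = -9.3293716982
Shift from A(h/2): −0.0043352965.

-9.329372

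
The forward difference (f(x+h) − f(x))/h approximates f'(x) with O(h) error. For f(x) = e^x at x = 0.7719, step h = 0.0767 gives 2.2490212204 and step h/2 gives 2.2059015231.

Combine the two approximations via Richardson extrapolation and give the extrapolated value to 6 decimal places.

2.162782

Method order is 1; weight 2^1 = 2.
Top: 2(2.2059015231) − (2.2490212204) = 2.1627818258
Divide by 2^1 − 1 = 1.
So the Richardson estimate is 2.1627818258.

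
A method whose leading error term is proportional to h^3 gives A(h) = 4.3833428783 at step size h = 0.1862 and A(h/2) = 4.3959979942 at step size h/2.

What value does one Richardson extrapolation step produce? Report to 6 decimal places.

r = 3: numerator weight 8, denominator 7.
Weighted: 35.1679839536 − 4.3833428783 = 30.7846410753
Divide by 2^3 − 1 = 7.
R = 30.7846410753/7 = 4.3978058679
Correction |R − A(h/2)| = 1.808e-03; gap |A(h/2) − A(h)| = 1.266e-02.

4.397806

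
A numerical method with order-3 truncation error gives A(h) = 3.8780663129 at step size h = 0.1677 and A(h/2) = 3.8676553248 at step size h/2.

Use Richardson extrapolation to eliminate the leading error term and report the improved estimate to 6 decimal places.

3.866168

With r = 3 the leading error scales as h^3, so the weight is 2^3 = 8.
8·3.8676553248 = 30.9412425984; 30.9412425984 − 3.8780663129 = 27.0631762855
R = 27.0631762855/7 = 3.8661680408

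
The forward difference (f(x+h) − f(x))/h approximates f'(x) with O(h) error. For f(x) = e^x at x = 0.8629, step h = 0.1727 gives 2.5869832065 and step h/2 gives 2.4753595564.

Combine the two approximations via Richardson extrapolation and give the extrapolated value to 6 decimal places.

r = 1: numerator weight 2, denominator 1.
Weighted: 4.9507191128 − 2.5869832065 = 2.3637359063
Denominator 2 − 1 = 1.
(2·2.4753595564 − 2.5869832065)/(2 − 1) = 2.3637359063
Gap between inputs: 1.116e-01; correction applied: −0.1116236501.

2.363736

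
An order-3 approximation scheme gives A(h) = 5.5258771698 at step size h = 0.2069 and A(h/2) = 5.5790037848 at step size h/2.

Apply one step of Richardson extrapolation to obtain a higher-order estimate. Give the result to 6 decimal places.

Order 3 gives 2^r = 8 and 2^r − 1 = 7.
8×5.5790037848 = 44.6320302784; subtract 5.5258771698 → 39.1061531086
Divide by 2^3 − 1 = 7.
So the Richardson estimate is 5.5865933012.
Gap between inputs: 5.313e-02; correction applied: +0.0075895164.

5.586593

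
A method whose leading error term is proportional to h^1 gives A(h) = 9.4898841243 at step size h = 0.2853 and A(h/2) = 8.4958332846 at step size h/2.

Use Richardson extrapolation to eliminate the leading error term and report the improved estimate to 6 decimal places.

7.501782

Order 1 gives 2^r = 2 and 2^r − 1 = 1.
2·8.4958332846 = 16.9916665692; 16.9916665692 − 9.4898841243 = 7.5017824449
Extrapolated: 7.5017824449 / 1 = 7.5017824449
Gap between inputs: 9.941e-01; correction applied: −0.9940508397.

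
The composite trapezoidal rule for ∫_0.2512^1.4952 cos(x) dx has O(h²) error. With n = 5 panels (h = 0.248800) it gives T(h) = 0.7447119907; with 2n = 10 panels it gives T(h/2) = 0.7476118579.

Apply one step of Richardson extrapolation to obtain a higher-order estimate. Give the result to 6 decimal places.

0.748578

r = 2: numerator weight 4, denominator 3.
4 × 0.7476118579 − 0.7447119907 = 2.2457354409
Denominator 4 − 1 = 3.
Extrapolated: 2.2457354409 / 3 = 0.7485784803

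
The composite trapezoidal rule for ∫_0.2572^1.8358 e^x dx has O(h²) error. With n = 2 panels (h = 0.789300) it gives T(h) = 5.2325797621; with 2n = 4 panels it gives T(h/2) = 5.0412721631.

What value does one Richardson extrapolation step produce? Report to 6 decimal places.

4.977503

Order 2 gives 2^r = 4 and 2^r − 1 = 3.
4·5.0412721631 − 5.2325797621 = 14.9325088903
(4·5.0412721631 − 5.2325797621)/(4 − 1) = 4.9775029634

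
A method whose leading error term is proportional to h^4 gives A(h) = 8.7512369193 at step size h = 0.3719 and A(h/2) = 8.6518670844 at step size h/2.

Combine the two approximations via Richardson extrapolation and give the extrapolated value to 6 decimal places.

Method order is 4; weight 2^4 = 16.
2^4·A(h/2) = 138.4298733504; minus A(h) gives 129.6786364311.
Extrapolated: 129.6786364311 / 15 = 8.6452424287
Shift from A(h/2): −0.0066246557.

8.645242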